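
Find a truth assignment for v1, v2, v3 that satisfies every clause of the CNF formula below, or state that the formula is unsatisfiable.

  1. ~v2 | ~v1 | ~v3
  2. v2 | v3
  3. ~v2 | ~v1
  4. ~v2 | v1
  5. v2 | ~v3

Try v2 = 1.
The clause (~v1) is unit, so v1 = 0.
Now (v1) is unsatisfied and unit — conflict.
Backtrack on v2: now try v2 = 0.
The clause (v3) is unit, so v3 = 1.
Now (~v3) is unsatisfied and unit — conflict.
Either choice for v2 ends in contradiction.

UNSATISFIABLE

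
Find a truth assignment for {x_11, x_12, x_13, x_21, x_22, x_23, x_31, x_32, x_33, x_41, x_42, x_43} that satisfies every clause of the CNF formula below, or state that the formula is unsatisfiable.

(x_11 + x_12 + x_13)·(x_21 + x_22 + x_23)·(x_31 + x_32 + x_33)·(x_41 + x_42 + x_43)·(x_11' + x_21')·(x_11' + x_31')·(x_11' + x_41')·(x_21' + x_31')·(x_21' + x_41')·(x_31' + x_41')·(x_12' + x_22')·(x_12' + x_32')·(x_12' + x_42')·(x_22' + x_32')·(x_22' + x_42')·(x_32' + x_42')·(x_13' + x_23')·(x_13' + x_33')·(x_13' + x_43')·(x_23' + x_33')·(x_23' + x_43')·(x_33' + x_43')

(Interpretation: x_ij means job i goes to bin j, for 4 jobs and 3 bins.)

UNSATISFIABLE

Try x_11 = 0.
Try x_12 = 1.
From the singleton clause (x_22'), x_22 = 0.
From the singleton clause (x_32'), x_32 = 0.
From the singleton clause (x_42'), x_42 = 0.
Try x_21 = 1.
From the singleton clause (x_31'), x_31 = 0.
From the singleton clause (x_33), x_33 = 1.
From the singleton clause (x_41'), x_41 = 0.
From the singleton clause (x_43), x_43 = 1.
But (x_43') is also a unit clause — contradiction.
So x_21 must be the other value — set x_21 = 0.
From the singleton clause (x_23), x_23 = 1.
From the singleton clause (x_13'), x_13 = 0.
From the singleton clause (x_33'), x_33 = 0.
From the singleton clause (x_31), x_31 = 1.
From the singleton clause (x_41'), x_41 = 0.
From the singleton clause (x_43), x_43 = 1.
But (x_43') is also a unit clause — contradiction.
Both values of x_21 lead to a conflict.
So x_12 must be the other value — set x_12 = 0.
From the singleton clause (x_13), x_13 = 1.
From the singleton clause (x_23'), x_23 = 0.
From the singleton clause (x_33'), x_33 = 0.
From the singleton clause (x_43'), x_43 = 0.
Try x_21 = 1.
From the singleton clause (x_31'), x_31 = 0.
From the singleton clause (x_32), x_32 = 1.
From the singleton clause (x_41'), x_41 = 0.
From the singleton clause (x_42), x_42 = 1.
But (x_42') is also a unit clause — contradiction.
So x_21 must be the other value — set x_21 = 0.
From the singleton clause (x_22), x_22 = 1.
From the singleton clause (x_32'), x_32 = 0.
From the singleton clause (x_31), x_31 = 1.
From the singleton clause (x_41'), x_41 = 0.
From the singleton clause (x_42), x_42 = 1.
But (x_42') is also a unit clause — contradiction.
Both values of x_21 lead to a conflict.
Both values of x_12 lead to a conflict.
So x_11 must be the other value — set x_11 = 1.
From the singleton clause (x_21'), x_21 = 0.
From the singleton clause (x_31'), x_31 = 0.
From the singleton clause (x_41'), x_41 = 0.
Try x_22 = 1.
From the singleton clause (x_12'), x_12 = 0.
From the singleton clause (x_32'), x_32 = 0.
From the singleton clause (x_33), x_33 = 1.
From the singleton clause (x_42'), x_42 = 0.
From the singleton clause (x_43), x_43 = 1.
But (x_43') is also a unit clause — contradiction.
So x_22 must be the other value — set x_22 = 0.
From the singleton clause (x_23), x_23 = 1.
From the singleton clause (x_13'), x_13 = 0.
From the singleton clause (x_33'), x_33 = 0.
From the singleton clause (x_32), x_32 = 1.
From the singleton clause (x_12'), x_12 = 0.
From the singleton clause (x_42'), x_42 = 0.
From the singleton clause (x_43), x_43 = 1.
But (x_43') is also a unit clause — contradiction.
Both values of x_22 lead to a conflict.
Both values of x_11 lead to a conflict.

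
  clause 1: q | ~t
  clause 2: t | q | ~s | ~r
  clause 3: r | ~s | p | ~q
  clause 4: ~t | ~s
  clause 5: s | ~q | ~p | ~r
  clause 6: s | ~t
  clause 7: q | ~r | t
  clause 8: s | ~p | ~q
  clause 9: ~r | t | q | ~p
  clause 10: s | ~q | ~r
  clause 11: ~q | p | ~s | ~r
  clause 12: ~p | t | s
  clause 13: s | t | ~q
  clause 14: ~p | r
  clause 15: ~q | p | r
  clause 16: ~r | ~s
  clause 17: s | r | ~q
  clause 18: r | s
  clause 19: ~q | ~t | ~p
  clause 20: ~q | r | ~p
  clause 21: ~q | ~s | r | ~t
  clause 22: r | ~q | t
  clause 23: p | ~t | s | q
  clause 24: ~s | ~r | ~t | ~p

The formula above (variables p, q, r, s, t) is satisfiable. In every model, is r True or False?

Suppose r = 1.
The clause (~s) is unit, so s = 0.
The clause (~t) is unit, so t = 0.
The clause (q) is unit, so q = 1.
Now (~q) is unsatisfied and unit — conflict.
So every satisfying assignment has r = False.

False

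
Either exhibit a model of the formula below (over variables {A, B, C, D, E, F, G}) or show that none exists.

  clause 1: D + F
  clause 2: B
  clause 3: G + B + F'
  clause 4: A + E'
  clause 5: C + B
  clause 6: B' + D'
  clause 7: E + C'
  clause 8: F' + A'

A=0; B=1; C=0; D=0; E=0; F=1; G=0

(B) alone gives B = 1.
(D') alone gives D = 0.
(F) alone gives F = 1.
(A') alone gives A = 0.
(E') alone gives E = 0.
(C') alone gives C = 0.
No clause remains; G is free.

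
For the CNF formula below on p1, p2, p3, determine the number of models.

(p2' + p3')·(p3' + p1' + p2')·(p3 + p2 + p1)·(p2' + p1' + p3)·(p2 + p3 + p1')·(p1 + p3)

There are 2^3 = 8 truth assignments over (p1, p2, p3).
Check each against the 6 clauses (columns in the order p1, p2, p3):
  F F F  ✗ fails (p3 + p2 + p1)
  F F T  ✓ satisfies all
  F T F  ✗ fails (p1 + p3)
  F T T  ✗ fails (p2' + p3')
  T F F  ✗ fails (p2 + p3 + p1')
  T F T  ✓ satisfies all
  T T F  ✗ fails (p2' + p1' + p3)
  T T T  ✗ fails (p2' + p3')
2 of the 8 rows are models.

2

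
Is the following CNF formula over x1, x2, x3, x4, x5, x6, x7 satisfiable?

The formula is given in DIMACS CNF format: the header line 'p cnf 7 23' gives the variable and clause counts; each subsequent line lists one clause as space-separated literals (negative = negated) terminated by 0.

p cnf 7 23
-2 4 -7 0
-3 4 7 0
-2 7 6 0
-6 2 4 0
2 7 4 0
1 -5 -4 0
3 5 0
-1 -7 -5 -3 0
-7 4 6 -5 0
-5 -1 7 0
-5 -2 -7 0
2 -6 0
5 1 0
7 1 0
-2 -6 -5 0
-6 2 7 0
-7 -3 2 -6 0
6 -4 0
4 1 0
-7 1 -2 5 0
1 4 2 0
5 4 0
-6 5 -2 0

Suppose x3 = True.
Suppose x4 = True.
From the singleton clause (x6), x6 = True.
From the singleton clause (x2), x2 = True.
From the singleton clause (¬x5), x5 = False.
But (x5) is also a unit clause — contradiction.
Undo x4 and try x4 = False.
From the singleton clause (x7), x7 = True.
From the singleton clause (¬x2), x2 = False.
From the singleton clause (¬x6), x6 = False.
From the singleton clause (¬x5), x5 = False.
But (x5) is also a unit clause — contradiction.
Either choice for x4 ends in contradiction.
Undo x3 and try x3 = False.
From the singleton clause (x5), x5 = True.
Suppose x1 = True.
From the singleton clause (x7), x7 = True.
From the singleton clause (¬x2), x2 = False.
From the singleton clause (¬x6), x6 = False.
From the singleton clause (x4), x4 = True.
But (¬x4) is also a unit clause — contradiction.
Undo x1 and try x1 = False.
From the singleton clause (¬x4), x4 = False.
But (x4) is also a unit clause — contradiction.
Either choice for x1 ends in contradiction.
Either choice for x3 ends in contradiction.
No assignment satisfies every clause.

No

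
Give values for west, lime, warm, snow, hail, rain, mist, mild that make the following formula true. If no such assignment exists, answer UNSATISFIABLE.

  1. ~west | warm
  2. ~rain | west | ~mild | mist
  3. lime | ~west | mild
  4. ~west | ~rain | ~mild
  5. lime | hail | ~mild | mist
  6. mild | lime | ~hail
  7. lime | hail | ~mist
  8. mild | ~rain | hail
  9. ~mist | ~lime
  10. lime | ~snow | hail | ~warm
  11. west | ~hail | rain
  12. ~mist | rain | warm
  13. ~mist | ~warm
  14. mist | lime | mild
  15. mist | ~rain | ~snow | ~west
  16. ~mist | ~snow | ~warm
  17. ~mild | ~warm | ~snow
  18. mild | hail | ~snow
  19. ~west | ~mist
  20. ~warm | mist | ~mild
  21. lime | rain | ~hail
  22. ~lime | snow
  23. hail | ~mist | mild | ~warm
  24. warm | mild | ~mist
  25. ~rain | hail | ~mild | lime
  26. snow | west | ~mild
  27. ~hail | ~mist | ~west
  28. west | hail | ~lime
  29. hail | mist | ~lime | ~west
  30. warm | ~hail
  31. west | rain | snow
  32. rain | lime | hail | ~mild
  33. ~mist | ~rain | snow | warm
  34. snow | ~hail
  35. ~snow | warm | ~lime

west ↦ 1; lime ↦ 1; warm ↦ 1; snow ↦ 1; hail ↦ 1; rain ↦ 0; mist ↦ 0; mild ↦ 0

Try west = 1.
(warm) alone gives warm = 1.
(~mist) alone gives mist = 0.
(~mild) alone gives mild = 0.
(lime) alone gives lime = 1.
(snow) alone gives snow = 1.
(~rain) alone gives rain = 0.
(hail) alone gives hail = 1.
All clauses are satisfied.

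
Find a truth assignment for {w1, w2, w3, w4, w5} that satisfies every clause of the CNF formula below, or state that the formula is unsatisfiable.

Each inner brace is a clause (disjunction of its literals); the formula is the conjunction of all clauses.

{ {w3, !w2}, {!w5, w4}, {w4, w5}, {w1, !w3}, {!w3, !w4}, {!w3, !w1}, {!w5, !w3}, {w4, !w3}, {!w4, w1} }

Branch on w3: set w3 = false.
(!w2) alone gives w2 = false.
Branch on w5: set w5 = false.
(w4) alone gives w4 = true.
(w1) alone gives w1 = true.
Every clause now holds.

w1: true,  w2: false,  w3: false,  w4: true,  w5: false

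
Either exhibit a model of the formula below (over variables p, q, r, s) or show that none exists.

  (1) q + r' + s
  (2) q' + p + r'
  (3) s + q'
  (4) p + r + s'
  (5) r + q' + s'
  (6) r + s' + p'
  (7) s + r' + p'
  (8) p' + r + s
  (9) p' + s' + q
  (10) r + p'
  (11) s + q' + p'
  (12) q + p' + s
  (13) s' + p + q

Branch on s: set s = 0.
The clause (q') is unit, so q = 0.
The clause (r') is unit, so r = 0.
The clause (p') is unit, so p = 0.
This assignment satisfies each clause.

p: 0, q: 0, r: 0, s: 0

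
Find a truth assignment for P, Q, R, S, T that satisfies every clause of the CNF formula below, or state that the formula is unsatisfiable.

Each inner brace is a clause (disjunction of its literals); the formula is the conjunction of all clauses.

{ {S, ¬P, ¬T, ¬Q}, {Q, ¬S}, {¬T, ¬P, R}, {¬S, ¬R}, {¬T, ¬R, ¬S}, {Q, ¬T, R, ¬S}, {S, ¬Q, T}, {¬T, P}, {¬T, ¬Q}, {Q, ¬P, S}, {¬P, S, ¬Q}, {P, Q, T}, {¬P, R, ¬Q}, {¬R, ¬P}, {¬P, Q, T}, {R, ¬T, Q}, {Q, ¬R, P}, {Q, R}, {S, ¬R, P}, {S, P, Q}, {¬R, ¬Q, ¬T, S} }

P ↦ False,  Q ↦ True,  R ↦ False,  S ↦ True,  T ↦ False

Try Q = True.
The clause (¬T) is unit, so T = False.
The clause (S) is unit, so S = True.
The clause (¬R) is unit, so R = False.
The clause (¬P) is unit, so P = False.
This assignment satisfies each clause.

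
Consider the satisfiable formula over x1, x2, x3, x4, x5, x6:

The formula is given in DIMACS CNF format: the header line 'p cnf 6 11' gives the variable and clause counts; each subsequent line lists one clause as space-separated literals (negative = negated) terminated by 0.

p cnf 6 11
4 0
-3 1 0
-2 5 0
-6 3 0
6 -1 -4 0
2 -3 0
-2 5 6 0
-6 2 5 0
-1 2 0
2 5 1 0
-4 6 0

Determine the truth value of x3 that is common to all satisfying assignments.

Suppose x3 = False.
The clause (x4) is unit, so x4 = True.
The clause (¬x6) is unit, so x6 = False.
Now (x6) is unsatisfied and unit — conflict.
So every satisfying assignment has x3 = True.

True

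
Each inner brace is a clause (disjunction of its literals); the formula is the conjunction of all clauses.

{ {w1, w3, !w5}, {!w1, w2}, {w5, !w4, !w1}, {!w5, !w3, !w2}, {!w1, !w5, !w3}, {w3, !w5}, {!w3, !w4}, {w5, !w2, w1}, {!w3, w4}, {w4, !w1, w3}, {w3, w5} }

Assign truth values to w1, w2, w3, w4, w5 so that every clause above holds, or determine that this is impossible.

UNSATISFIABLE

Case w1 = false:
Case w3 = true:
(!w4) alone gives w4 = false.
Now (w4) is unsatisfied and unit — conflict.
That branch fails; take w3 = false instead.
(!w5) alone gives w5 = false.
Now (w5) is unsatisfied and unit — conflict.
Both values of w3 lead to a conflict.
That branch fails; take w1 = true instead.
(w2) alone gives w2 = true.
Case w5 = true:
(!w3) alone gives w3 = false.
Now (w3) is unsatisfied and unit — conflict.
That branch fails; take w5 = false instead.
(!w4) alone gives w4 = false.
(!w3) alone gives w3 = false.
Now (w3) is unsatisfied and unit — conflict.
Both values of w5 lead to a conflict.
Both values of w1 lead to a conflict.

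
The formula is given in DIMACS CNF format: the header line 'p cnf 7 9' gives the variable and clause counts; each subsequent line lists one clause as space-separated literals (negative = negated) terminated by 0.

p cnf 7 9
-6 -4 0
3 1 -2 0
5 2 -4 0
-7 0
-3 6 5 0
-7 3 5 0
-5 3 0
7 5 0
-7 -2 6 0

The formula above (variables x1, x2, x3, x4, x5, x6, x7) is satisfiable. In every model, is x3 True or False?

Suppose x3 = False.
The clause (¬x7) is unit, so x7 = False.
The clause (¬x5) is unit, so x5 = False.
Now (x5) is unsatisfied and unit — conflict.
So every satisfying assignment has x3 = True.

True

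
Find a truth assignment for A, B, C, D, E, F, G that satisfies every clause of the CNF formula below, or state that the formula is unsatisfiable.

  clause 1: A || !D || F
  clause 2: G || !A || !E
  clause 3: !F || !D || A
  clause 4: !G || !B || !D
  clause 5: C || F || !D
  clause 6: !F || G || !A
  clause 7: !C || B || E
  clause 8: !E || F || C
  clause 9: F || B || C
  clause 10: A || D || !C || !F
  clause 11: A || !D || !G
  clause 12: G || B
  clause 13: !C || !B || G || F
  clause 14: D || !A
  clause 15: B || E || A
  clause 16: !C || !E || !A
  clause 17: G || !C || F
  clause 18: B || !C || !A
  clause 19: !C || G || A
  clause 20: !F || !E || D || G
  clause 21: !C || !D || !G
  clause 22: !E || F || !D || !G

A ↦ true; B ↦ false; C ↦ false; D ↦ true; E ↦ false; F ↦ true; G ↦ true

Suppose G = true.
Suppose B = false.
Suppose C = false.
Unit clause (F) forces F = true.
Suppose D = true.
Unit clause (A) forces A = true.
Every clause is now satisfied; E is unconstrained.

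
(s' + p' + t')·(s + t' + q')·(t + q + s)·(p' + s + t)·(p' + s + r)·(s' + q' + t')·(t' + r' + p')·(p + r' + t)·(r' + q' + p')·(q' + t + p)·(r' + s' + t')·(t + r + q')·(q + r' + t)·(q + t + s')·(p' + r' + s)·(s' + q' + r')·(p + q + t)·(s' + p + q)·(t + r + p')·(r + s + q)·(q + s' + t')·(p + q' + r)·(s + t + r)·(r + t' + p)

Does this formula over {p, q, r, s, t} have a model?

Yes

Suppose s = 0.
Suppose t = 1.
The clause (q') is unit, so q = 0.
The clause (r) is unit, so r = 1.
The clause (p') is unit, so p = 0.
Every clause now holds.
A satisfying assignment: p=0; q=0; r=1; s=0; t=1.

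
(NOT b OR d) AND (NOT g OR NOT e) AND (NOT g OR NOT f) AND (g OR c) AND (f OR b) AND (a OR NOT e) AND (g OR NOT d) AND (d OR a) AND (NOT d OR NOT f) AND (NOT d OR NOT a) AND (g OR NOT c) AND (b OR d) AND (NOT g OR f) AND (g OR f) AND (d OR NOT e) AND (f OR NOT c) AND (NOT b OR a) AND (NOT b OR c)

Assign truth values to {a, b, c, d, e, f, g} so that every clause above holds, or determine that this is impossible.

UNSATISFIABLE

Try b = false.
The clause (f) is unit, so f = true.
The clause (NOT g) is unit, so g = false.
The clause (c) is unit, so c = true.
That conflicts with the unit clause (NOT c).
Backtrack on b: now try b = true.
The clause (d) is unit, so d = true.
The clause (g) is unit, so g = true.
The clause (NOT e) is unit, so e = false.
The clause (NOT f) is unit, so f = false.
That conflicts with the unit clause (f).
Both values of b lead to a conflict.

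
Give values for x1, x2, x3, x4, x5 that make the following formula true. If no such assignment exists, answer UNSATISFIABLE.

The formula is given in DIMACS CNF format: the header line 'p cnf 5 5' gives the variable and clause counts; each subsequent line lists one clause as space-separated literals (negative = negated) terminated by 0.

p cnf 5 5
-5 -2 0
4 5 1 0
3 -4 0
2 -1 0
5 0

Unit clause (x5) forces x5 = True.
Unit clause (¬x2) forces x2 = False.
Unit clause (¬x1) forces x1 = False.
Try x3 = True.
Every clause is now satisfied; x4 is unconstrained.

x1 ↦ False; x2 ↦ False; x3 ↦ True; x4 ↦ False; x5 ↦ True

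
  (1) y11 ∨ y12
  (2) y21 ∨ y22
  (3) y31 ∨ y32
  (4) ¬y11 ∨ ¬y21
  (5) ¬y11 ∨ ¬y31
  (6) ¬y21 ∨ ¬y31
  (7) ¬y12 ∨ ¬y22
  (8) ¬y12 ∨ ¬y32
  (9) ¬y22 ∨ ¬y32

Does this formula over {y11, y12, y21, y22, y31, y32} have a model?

Branch on y11: set y11 = True.
Unit clause (¬y21) forces y21 = False.
Unit clause (y22) forces y22 = True.
Unit clause (¬y31) forces y31 = False.
Unit clause (y32) forces y32 = True.
Now (¬y32) is unsatisfied and unit — conflict.
That branch fails; take y11 = False instead.
Unit clause (y12) forces y12 = True.
Unit clause (¬y22) forces y22 = False.
Unit clause (y21) forces y21 = True.
Unit clause (¬y31) forces y31 = False.
Unit clause (y32) forces y32 = True.
Now (¬y32) is unsatisfied and unit — conflict.
Either choice for y11 ends in contradiction.
No assignment satisfies every clause.

No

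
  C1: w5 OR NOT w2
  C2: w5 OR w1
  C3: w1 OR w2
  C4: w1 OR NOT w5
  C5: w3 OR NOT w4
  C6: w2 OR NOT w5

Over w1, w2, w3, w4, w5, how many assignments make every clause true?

There are 2^5 = 32 truth assignments over (w1, w2, w3, w4, w5).
Split on w2. With w2 = true, the clauses containing w2 are satisfied and NOT w2 drops from the rest; 3 of the 2^4 = 16 assignments to the other variables satisfy what remains.
With w2 = false, by the same count on the reduced clause set, 3 assignments work.
Total: 3 + 3 = 6.

6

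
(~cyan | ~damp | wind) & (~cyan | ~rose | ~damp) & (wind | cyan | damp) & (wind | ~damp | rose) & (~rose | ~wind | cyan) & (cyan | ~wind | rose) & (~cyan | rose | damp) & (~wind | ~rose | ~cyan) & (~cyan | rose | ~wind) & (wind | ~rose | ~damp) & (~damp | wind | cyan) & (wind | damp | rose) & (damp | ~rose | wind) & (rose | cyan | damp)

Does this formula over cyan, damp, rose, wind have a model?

No, unsatisfiable

Suppose cyan = 0.
Suppose wind = 1.
The clause (~rose) is unit, so rose = 0.
That conflicts with the unit clause (rose).
That branch fails; take wind = 0 instead.
The clause (damp) is unit, so damp = 1.
That conflicts with the unit clause (~damp).
Both values of wind lead to a conflict.
That branch fails; take cyan = 1 instead.
Suppose damp = 0.
The clause (rose) is unit, so rose = 1.
The clause (~wind) is unit, so wind = 0.
That conflicts with the unit clause (wind).
That branch fails; take damp = 1 instead.
The clause (wind) is unit, so wind = 1.
The clause (~rose) is unit, so rose = 0.
That conflicts with the unit clause (rose).
Both values of damp lead to a conflict.
Both values of cyan lead to a conflict.
No assignment satisfies every clause.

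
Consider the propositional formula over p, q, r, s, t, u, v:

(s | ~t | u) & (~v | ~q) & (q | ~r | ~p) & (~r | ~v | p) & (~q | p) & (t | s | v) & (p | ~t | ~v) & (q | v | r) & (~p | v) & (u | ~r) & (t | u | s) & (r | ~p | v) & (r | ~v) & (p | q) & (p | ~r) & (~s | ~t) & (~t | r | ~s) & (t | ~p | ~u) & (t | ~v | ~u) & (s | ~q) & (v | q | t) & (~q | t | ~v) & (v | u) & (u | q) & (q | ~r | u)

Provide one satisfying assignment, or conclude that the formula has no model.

UNSATISFIABLE

Branch on v: set v = 0.
The clause (~p) is unit, so p = 0.
The clause (~q) is unit, so q = 0.
But (q) is also a unit clause — contradiction.
Undo v and try v = 1.
The clause (~q) is unit, so q = 0.
The clause (r) is unit, so r = 1.
The clause (~p) is unit, so p = 0.
But (p) is also a unit clause — contradiction.
Both values of v lead to a conflict.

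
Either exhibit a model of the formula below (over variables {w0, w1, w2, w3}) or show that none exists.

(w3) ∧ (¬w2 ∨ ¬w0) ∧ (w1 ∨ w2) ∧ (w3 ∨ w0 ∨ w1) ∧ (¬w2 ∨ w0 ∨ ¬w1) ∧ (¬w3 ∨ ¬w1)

From the singleton clause (w3), w3 = True.
From the singleton clause (¬w1), w1 = False.
From the singleton clause (w2), w2 = True.
From the singleton clause (¬w0), w0 = False.
Every clause now holds.

w0=False,  w1=False,  w2=True,  w3=True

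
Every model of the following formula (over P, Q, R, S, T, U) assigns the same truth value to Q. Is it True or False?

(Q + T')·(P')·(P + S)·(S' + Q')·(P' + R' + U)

Suppose Q = 1.
(P') alone gives P = 0.
(S) alone gives S = 1.
But (S') is also a unit clause — contradiction.
So every satisfying assignment has Q = False.

False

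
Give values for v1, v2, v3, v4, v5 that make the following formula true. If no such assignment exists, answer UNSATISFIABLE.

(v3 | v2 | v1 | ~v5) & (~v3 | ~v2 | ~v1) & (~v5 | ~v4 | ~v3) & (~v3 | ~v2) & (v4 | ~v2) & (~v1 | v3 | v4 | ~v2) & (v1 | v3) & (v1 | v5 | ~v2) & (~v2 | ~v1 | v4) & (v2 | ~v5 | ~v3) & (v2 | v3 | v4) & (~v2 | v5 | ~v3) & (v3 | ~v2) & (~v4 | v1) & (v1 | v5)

v1 ↦ 1,  v2 ↦ 0,  v3 ↦ 0,  v4 ↦ 1,  v5 ↦ 0

Try v3 = 0.
Unit clause (v1) forces v1 = 1.
Unit clause (~v2) forces v2 = 0.
Unit clause (v4) forces v4 = 1.
No clause remains; v5 is free.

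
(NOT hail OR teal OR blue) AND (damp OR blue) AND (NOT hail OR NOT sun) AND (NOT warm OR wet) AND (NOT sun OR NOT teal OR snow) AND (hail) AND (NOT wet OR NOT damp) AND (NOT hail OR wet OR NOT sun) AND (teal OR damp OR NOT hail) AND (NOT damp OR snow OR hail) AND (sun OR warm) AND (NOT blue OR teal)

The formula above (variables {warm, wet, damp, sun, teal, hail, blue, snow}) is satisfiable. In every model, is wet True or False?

True

Suppose wet = false.
From the singleton clause (NOT warm), warm = false.
From the singleton clause (hail), hail = true.
From the singleton clause (NOT sun), sun = false.
Now (sun) is unsatisfied and unit — conflict.
So every satisfying assignment has wet = True.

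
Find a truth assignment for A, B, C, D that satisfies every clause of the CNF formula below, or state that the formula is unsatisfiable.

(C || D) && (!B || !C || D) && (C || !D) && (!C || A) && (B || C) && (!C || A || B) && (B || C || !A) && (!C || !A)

UNSATISFIABLE

Try C = true.
From the singleton clause (A), A = true.
Now (!A) is unsatisfied and unit — conflict.
That branch fails; take C = false instead.
From the singleton clause (D), D = true.
Now (!D) is unsatisfied and unit — conflict.
Either choice for C ends in contradiction.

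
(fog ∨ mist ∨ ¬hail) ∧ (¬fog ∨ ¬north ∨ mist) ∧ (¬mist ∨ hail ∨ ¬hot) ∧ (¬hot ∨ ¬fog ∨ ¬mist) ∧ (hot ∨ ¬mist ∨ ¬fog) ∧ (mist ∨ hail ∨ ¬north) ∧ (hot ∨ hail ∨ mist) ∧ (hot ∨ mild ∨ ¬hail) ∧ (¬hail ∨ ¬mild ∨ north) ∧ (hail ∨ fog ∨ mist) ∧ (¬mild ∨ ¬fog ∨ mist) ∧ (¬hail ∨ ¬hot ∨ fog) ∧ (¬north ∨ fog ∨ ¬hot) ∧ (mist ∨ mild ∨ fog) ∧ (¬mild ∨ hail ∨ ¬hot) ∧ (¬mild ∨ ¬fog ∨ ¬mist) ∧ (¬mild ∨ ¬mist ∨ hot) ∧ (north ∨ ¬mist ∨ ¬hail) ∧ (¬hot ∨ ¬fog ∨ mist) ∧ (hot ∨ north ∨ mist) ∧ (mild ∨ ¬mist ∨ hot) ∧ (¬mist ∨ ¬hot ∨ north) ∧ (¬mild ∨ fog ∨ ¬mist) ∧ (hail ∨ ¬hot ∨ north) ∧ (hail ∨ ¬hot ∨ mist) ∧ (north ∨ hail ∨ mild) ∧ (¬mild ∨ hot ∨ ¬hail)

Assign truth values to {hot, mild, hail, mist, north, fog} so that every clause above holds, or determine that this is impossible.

UNSATISFIABLE

Branch on fog: set fog = True.
Branch on north: set north = False.
Branch on hot: set hot = False.
Unit clause (¬mist) forces mist = False.
But (mist) is also a unit clause — contradiction.
That branch fails; take hot = True instead.
Unit clause (¬mist) forces mist = False.
But (mist) is also a unit clause — contradiction.
Either choice for hot ends in contradiction.
That branch fails; take north = True instead.
Unit clause (mist) forces mist = True.
Unit clause (¬hot) forces hot = False.
But (hot) is also a unit clause — contradiction.
Either choice for north ends in contradiction.
That branch fails; take fog = False instead.
Branch on mist: set mist = True.
Unit clause (¬mild) forces mild = False.
Unit clause (hot) forces hot = True.
Unit clause (hail) forces hail = True.
But (¬hail) is also a unit clause — contradiction.
That branch fails; take mist = False instead.
Unit clause (¬hail) forces hail = False.
But (hail) is also a unit clause — contradiction.
Either choice for mist ends in contradiction.
Either choice for fog ends in contradiction.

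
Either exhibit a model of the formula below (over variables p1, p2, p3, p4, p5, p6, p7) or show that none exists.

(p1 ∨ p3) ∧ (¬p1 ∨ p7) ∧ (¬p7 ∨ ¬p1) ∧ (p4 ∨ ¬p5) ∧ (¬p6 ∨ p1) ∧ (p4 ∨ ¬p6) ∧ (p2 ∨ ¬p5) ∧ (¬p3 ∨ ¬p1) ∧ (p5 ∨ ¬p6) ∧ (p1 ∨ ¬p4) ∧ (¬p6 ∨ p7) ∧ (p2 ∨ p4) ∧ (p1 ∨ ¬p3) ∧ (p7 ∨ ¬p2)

Suppose p1 = True.
The clause (p7) is unit, so p7 = True.
But (¬p7) is also a unit clause — contradiction.
So p1 must be the other value — set p1 = False.
The clause (p3) is unit, so p3 = True.
But (¬p3) is also a unit clause — contradiction.
Both values of p1 lead to a conflict.

UNSATISFIABLE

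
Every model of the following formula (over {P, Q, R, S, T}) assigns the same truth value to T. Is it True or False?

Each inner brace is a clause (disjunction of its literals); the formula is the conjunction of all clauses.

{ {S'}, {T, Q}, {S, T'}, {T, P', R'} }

Suppose T = 1.
(S') alone gives S = 0.
But (S) is also a unit clause — contradiction.
So every satisfying assignment has T = False.

False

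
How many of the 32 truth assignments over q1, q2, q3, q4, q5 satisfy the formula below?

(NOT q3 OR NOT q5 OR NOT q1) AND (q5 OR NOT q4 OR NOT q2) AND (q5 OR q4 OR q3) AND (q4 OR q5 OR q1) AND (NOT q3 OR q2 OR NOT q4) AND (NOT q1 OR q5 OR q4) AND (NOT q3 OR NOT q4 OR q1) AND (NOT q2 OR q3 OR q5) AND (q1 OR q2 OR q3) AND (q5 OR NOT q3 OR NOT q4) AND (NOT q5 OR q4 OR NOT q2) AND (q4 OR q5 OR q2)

6

There are 2^5 = 32 truth assignments over (q1, q2, q3, q4, q5).
Split on q2. With q2 = true, the clauses containing q2 are satisfied and NOT q2 drops from the rest; 2 of the 2^4 = 16 assignments to the other variables satisfy what remains.
With q2 = false, by the same count on the reduced clause set, 4 assignments work.
Total: 2 + 4 = 6.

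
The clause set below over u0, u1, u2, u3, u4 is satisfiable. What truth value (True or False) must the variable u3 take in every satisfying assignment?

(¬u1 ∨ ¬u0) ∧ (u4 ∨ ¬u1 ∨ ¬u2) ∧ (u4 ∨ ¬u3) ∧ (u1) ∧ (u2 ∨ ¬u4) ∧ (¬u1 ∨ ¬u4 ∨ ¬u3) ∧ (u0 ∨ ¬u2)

False

Suppose u3 = True.
From the singleton clause (u4), u4 = True.
From the singleton clause (u1), u1 = True.
Now (¬u1) is unsatisfied and unit — conflict.
So every satisfying assignment has u3 = False.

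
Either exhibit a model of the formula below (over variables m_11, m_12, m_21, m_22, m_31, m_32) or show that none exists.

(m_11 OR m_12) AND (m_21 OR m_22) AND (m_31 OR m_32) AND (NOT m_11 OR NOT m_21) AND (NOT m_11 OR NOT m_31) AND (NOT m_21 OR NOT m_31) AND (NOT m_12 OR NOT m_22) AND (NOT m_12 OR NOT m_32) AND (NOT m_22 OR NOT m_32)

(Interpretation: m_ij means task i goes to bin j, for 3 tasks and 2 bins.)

UNSATISFIABLE

Try m_11 = true.
(NOT m_21) alone gives m_21 = false.
(m_22) alone gives m_22 = true.
(NOT m_31) alone gives m_31 = false.
(m_32) alone gives m_32 = true.
But (NOT m_32) is also a unit clause — contradiction.
That branch fails; take m_11 = false instead.
(m_12) alone gives m_12 = true.
(NOT m_22) alone gives m_22 = false.
(m_21) alone gives m_21 = true.
(NOT m_31) alone gives m_31 = false.
(m_32) alone gives m_32 = true.
But (NOT m_32) is also a unit clause — contradiction.
Either choice for m_11 ends in contradiction.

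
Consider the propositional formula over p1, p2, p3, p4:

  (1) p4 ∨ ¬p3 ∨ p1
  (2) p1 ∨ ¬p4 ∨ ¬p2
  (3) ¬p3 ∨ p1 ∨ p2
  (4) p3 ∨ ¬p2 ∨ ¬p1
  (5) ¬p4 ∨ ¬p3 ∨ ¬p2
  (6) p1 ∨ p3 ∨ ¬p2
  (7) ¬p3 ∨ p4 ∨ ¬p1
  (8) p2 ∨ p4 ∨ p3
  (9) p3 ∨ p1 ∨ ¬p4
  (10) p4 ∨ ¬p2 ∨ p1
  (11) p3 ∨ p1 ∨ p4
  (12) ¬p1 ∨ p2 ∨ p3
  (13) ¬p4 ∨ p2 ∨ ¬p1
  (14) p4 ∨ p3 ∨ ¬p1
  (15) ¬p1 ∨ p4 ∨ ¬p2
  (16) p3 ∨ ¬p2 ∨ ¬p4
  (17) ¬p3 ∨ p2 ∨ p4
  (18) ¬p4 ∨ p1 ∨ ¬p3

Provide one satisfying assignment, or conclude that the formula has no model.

UNSATISFIABLE

Case p4 = True:
Case p1 = True:
(p2) alone gives p2 = True.
(p3) alone gives p3 = True.
That conflicts with the unit clause (¬p3).
So p1 must be the other value — set p1 = False.
(¬p2) alone gives p2 = False.
(¬p3) alone gives p3 = False.
That conflicts with the unit clause (p3).
Either choice for p1 ends in contradiction.
So p4 must be the other value — set p4 = False.
Case p3 = False:
(p2) alone gives p2 = True.
(¬p1) alone gives p1 = False.
That conflicts with the unit clause (p1).
So p3 must be the other value — set p3 = True.
(p1) alone gives p1 = True.
That conflicts with the unit clause (¬p1).
Either choice for p3 ends in contradiction.
Either choice for p4 ends in contradiction.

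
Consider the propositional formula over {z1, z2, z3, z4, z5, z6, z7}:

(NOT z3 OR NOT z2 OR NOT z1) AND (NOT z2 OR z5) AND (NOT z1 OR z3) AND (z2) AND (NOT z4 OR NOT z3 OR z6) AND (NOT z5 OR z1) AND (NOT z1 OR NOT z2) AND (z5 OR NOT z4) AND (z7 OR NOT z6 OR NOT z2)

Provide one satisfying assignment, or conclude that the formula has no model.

UNSATISFIABLE

The clause (z2) is unit, so z2 = true.
The clause (z5) is unit, so z5 = true.
The clause (z1) is unit, so z1 = true.
But (NOT z1) is also a unit clause — contradiction.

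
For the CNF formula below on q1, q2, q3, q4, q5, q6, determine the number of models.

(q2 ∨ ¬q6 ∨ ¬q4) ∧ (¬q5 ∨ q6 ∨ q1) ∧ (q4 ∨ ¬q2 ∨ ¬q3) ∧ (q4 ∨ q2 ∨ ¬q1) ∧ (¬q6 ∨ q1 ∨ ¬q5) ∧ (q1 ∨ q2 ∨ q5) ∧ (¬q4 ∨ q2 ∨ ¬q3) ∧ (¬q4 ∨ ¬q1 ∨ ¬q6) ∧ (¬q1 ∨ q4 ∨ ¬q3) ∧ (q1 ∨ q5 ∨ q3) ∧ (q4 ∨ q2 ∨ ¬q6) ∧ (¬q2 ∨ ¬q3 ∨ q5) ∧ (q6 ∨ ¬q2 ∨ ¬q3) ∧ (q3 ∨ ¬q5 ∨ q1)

8

There are 2^6 = 64 truth assignments over (q1, q2, q3, q4, q5, q6).
Split on q5. With q5 = True, the clauses containing q5 are satisfied and ¬q5 drops from the rest; 4 of the 2^5 = 32 assignments to the other variables satisfy what remains.
With q5 = False, by the same count on the reduced clause set, 4 assignments work.
Total: 4 + 4 = 8.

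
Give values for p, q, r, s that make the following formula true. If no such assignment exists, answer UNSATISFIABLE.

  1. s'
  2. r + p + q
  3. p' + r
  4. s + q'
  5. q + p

From the singleton clause (s'), s = 0.
From the singleton clause (q'), q = 0.
From the singleton clause (p), p = 1.
From the singleton clause (r), r = 1.
All clauses are satisfied.

p: 1; q: 0; r: 1; s: 0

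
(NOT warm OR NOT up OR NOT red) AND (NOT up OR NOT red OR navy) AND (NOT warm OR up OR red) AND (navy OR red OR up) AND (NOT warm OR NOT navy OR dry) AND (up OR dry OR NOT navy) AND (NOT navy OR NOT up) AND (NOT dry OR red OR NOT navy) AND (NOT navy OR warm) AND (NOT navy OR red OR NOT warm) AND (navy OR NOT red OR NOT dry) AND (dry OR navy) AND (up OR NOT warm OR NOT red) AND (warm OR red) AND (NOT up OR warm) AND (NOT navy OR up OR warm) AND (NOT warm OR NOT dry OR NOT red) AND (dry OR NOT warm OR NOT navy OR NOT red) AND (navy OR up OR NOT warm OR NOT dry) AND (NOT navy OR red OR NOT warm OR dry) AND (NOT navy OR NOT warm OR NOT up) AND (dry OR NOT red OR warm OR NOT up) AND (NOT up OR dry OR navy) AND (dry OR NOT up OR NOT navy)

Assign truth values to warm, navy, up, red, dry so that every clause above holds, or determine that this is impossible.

Suppose navy = false.
(dry) alone gives dry = true.
(NOT red) alone gives red = false.
(up) alone gives up = true.
(warm) alone gives warm = true.
All clauses are satisfied.

warm ↦ true, navy ↦ false, up ↦ true, red ↦ false, dry ↦ true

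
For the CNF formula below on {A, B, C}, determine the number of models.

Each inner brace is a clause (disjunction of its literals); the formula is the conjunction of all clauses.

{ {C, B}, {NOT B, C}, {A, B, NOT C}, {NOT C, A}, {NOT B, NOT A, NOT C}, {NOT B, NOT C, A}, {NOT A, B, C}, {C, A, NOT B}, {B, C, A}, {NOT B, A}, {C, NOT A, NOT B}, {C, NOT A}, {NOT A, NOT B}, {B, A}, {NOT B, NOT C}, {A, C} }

1

There are 2^3 = 8 truth assignments over (A, B, C).
Check each against the 16 clauses (columns in the order A, B, C):
  F F F  ✗ fails (C OR B)
  F F T  ✗ fails (A OR B OR NOT C)
  F T F  ✗ fails (NOT B OR C)
  F T T  ✗ fails (NOT C OR A)
  T F F  ✗ fails (C OR B)
  T F T  ✓ satisfies all
  T T F  ✗ fails (NOT B OR C)
  T T T  ✗ fails (NOT B OR NOT A OR NOT C)
1 of the 8 rows is a model.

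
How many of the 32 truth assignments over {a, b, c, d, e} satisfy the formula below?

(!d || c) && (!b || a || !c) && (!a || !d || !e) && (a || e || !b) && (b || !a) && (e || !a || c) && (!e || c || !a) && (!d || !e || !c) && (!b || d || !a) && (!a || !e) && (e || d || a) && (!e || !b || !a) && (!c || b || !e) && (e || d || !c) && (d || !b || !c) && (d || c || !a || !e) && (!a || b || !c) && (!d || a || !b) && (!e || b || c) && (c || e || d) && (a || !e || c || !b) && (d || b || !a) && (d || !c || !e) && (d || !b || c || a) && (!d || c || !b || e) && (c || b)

2

There are 2^5 = 32 truth assignments over (a, b, c, d, e).
Split on e. With e = true, the clauses containing e are satisfied and !e drops from the rest; 0 of the 2^4 = 16 assignments to the other variables satisfy what remains.
With e = false, by the same count on the reduced clause set, 2 assignments work.
Total: 0 + 2 = 2.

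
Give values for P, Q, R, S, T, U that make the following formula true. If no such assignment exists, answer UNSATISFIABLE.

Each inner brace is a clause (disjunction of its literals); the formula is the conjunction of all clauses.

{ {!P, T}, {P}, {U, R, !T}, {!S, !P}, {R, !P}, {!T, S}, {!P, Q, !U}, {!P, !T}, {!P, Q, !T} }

(P) alone gives P = true.
(T) alone gives T = true.
That conflicts with the unit clause (!T).

UNSATISFIABLE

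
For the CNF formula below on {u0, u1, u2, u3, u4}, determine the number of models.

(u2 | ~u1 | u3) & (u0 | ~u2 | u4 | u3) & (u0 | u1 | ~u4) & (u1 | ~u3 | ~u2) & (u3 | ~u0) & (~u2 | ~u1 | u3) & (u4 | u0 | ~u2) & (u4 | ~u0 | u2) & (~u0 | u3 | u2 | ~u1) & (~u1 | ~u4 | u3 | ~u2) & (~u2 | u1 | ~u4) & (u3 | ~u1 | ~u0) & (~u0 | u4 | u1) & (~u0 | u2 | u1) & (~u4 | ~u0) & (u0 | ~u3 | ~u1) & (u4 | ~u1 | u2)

3

There are 2^5 = 32 truth assignments over (u0, u1, u2, u3, u4).
Split on u2. With u2 = 1, the clauses containing u2 are satisfied and ~u2 drops from the rest; 1 of the 2^4 = 16 assignments to the other variables satisfy what remains.
With u2 = 0, by the same count on the reduced clause set, 2 assignments work.
(One model: u0=F, u1=F, u2=F, u3=F, u4=F.)
Total: 1 + 2 = 3.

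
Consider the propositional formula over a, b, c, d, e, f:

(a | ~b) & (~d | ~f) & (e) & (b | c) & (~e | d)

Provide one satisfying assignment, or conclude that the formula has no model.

Unit clause (e) forces e = 1.
Unit clause (d) forces d = 1.
Unit clause (~f) forces f = 0.
Suppose a = 1.
Suppose b = 1.
All clauses hold; c can take either value.

a: 1, b: 1, c: 1, d: 1, e: 1, f: 0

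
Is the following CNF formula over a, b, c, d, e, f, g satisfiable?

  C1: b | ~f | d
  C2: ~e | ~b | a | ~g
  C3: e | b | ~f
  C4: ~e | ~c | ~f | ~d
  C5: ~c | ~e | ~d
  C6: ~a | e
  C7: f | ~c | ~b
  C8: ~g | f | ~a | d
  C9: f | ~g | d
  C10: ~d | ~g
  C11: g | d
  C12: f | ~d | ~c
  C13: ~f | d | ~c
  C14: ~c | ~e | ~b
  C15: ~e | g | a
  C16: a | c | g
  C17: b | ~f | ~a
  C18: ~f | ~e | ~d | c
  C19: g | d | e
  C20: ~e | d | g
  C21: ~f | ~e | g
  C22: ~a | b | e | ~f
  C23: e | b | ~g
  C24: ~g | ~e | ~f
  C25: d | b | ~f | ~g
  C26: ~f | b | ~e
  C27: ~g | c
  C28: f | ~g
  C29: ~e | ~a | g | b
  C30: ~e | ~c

Case a = 1:
(e) alone gives e = 1.
(~c) alone gives c = 0.
(~g) alone gives g = 0.
(d) alone gives d = 1.
(~f) alone gives f = 0.
(b) alone gives b = 1.
Every clause now holds.
A satisfying assignment: a: 1, b: 1, c: 0, d: 1, e: 1, f: 0, g: 0.

Yes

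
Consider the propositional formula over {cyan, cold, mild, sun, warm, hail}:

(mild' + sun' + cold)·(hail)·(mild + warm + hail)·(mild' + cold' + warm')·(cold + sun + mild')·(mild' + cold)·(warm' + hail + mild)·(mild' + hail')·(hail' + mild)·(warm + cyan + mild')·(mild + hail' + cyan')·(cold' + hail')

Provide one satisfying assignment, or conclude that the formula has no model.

From the singleton clause (hail), hail = 1.
From the singleton clause (mild'), mild = 0.
Now (mild) is unsatisfied and unit — conflict.

UNSATISFIABLE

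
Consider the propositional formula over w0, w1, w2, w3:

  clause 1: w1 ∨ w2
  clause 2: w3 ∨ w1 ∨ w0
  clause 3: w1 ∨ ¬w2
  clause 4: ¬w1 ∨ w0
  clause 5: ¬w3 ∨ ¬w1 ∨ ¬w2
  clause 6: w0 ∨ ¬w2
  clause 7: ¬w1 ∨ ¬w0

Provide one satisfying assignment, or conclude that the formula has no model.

UNSATISFIABLE

Case w1 = True:
Unit clause (w0) forces w0 = True.
That conflicts with the unit clause (¬w0).
Undo w1 and try w1 = False.
Unit clause (w2) forces w2 = True.
That conflicts with the unit clause (¬w2).
Both values of w1 lead to a conflict.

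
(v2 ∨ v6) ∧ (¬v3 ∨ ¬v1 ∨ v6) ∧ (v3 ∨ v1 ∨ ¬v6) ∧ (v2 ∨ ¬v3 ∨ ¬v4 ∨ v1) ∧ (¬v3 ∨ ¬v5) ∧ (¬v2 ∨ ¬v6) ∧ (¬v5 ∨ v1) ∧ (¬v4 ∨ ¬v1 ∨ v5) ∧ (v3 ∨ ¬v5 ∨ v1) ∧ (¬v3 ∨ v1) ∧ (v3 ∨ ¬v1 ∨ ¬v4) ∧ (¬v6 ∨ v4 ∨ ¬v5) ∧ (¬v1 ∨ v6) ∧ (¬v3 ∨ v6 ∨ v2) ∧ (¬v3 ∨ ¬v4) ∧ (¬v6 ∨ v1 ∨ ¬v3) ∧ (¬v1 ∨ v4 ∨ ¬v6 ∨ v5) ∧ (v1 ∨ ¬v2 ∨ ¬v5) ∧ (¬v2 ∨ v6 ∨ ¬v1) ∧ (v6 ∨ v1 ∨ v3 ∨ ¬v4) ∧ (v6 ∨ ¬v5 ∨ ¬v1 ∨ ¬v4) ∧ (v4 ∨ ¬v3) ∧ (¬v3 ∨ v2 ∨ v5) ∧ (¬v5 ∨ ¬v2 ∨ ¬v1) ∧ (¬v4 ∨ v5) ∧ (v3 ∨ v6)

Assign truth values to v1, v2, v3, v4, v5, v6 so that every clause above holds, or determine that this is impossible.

Branch on v2: set v2 = True.
Unit clause (¬v6) forces v6 = False.
Unit clause (¬v1) forces v1 = False.
Unit clause (¬v5) forces v5 = False.
Unit clause (¬v3) forces v3 = False.
But (v3) is also a unit clause — contradiction.
Backtrack on v2: now try v2 = False.
Unit clause (v6) forces v6 = True.
Branch on v3: set v3 = True.
Unit clause (¬v5) forces v5 = False.
But (v5) is also a unit clause — contradiction.
Backtrack on v3: now try v3 = False.
Unit clause (v1) forces v1 = True.
Unit clause (¬v4) forces v4 = False.
Unit clause (¬v5) forces v5 = False.
But (v5) is also a unit clause — contradiction.
Either choice for v3 ends in contradiction.
Either choice for v2 ends in contradiction.

UNSATISFIABLE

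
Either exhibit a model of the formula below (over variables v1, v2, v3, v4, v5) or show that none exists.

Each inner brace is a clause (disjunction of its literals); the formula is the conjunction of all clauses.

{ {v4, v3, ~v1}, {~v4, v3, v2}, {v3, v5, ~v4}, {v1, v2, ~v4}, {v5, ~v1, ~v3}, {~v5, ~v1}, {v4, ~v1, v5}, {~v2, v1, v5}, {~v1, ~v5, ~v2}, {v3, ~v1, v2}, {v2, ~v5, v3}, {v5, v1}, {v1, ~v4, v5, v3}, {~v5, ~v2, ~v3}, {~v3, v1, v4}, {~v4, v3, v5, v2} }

Try v5 = 1.
(~v1) alone gives v1 = 0.
Try v2 = 1.
(~v3) alone gives v3 = 0.
Every clause is now satisfied; v4 is unconstrained.

v1 ↦ 0; v2 ↦ 1; v3 ↦ 0; v4 ↦ 1; v5 ↦ 1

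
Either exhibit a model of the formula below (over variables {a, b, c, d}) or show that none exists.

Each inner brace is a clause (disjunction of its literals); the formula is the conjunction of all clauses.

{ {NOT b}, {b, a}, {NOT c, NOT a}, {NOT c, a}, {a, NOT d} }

From the singleton clause (NOT b), b = false.
From the singleton clause (a), a = true.
From the singleton clause (NOT c), c = false.
Every clause is now satisfied; d is unconstrained.

a=true; b=false; c=false; d=true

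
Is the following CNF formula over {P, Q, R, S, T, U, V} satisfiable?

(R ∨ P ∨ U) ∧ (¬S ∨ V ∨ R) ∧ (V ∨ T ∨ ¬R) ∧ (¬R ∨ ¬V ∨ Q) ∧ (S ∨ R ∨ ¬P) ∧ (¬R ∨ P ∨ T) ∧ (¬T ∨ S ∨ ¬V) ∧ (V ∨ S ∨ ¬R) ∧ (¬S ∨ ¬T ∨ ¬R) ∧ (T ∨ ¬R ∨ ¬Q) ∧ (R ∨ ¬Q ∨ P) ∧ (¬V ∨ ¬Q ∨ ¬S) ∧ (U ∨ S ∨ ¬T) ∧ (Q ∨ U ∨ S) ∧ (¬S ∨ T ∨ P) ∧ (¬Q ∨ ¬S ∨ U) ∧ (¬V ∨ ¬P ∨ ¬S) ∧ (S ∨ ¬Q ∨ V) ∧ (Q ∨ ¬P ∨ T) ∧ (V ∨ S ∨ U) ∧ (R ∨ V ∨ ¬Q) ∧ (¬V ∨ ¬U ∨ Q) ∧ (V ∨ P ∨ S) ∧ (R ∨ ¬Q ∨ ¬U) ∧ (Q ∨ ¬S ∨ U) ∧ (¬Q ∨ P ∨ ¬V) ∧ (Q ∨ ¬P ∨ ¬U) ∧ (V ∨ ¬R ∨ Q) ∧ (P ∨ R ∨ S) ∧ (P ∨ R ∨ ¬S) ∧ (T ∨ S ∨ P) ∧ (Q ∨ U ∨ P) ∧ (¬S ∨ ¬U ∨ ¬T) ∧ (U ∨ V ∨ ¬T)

Branch on R: set R = True.
Branch on V: set V = True.
(Q) alone gives Q = True.
(T) alone gives T = True.
(S) alone gives S = True.
But (¬S) is also a unit clause — contradiction.
Backtrack on V: now try V = False.
(T) alone gives T = True.
(S) alone gives S = True.
But (¬S) is also a unit clause — contradiction.
Either choice for V ends in contradiction.
Backtrack on R: now try R = False.
Branch on P: set P = True.
(S) alone gives S = True.
(V) alone gives V = True.
But (¬V) is also a unit clause — contradiction.
Backtrack on P: now try P = False.
(U) alone gives U = True.
(¬Q) alone gives Q = False.
(¬V) alone gives V = False.
(¬S) alone gives S = False.
But (S) is also a unit clause — contradiction.
Either choice for P ends in contradiction.
Either choice for R ends in contradiction.
No assignment satisfies every clause.

No, unsatisfiable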